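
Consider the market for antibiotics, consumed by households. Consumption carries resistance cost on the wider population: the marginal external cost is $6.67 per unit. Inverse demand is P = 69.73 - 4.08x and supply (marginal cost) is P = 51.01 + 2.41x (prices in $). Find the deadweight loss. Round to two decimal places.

Market equilibrium (private): 51.01 + 2.41x = 69.73 - 4.08x → x_m = 2.8844.
Social marginal benefit = demand − MEC = 63.06 - 4.08x.
Set SMB = MC: 63.06 - 4.08x = 51.01 + 2.41x → x* = 1.8567.
The welfare-loss triangle has base |x_m − x*| and height MEC(x_m) (the vertical gap between SMB and MC is zero at x* and MEC at x_m).
DWL = ½ × 1.0277 × 6.6700 = 3.4274.

DWL = $3.43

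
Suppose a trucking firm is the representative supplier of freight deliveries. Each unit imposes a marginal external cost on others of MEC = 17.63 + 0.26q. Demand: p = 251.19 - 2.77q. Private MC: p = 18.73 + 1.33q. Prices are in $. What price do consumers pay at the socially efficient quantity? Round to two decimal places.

Social marginal cost = private MC + MEC = 36.36 + 1.59q.
Set SMC = demand: 36.36 + 1.59q = 251.19 - 2.77q → q* = 49.2729.
Consumer price on the demand curve at q*: 251.19 − 2.77×49.2729 = 114.7041.

P = $114.70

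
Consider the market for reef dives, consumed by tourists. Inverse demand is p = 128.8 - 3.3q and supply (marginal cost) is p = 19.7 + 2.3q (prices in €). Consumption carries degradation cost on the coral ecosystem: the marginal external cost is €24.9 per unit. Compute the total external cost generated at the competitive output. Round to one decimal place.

€485.1

Market equilibrium (private): 19.7 + 2.3q = 128.8 - 3.3q → q_m = 19.4821.
Total external cost = MEC × q_m = 24.9 × 19.4821 = 485.1043.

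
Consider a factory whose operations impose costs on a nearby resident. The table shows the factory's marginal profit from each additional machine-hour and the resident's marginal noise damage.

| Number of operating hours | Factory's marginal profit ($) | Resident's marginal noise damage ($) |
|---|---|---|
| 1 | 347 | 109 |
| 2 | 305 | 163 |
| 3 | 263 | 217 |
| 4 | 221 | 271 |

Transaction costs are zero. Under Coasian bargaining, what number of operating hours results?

Bargaining reaches the level where marginal profit last exceeds marginal noise damage.
That holds through level 3 (263 ≥ 217) but not at 4 (221 < 271).

3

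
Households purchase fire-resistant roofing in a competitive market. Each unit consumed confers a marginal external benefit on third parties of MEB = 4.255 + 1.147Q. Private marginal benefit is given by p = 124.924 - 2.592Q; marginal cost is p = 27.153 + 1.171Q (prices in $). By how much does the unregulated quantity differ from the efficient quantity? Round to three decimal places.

13.019 units

Market equilibrium (private): 27.153 + 1.171Q = 124.924 - 2.592Q → Q_m = 25.9822.
Social marginal benefit = demand + MEB = 129.179 - 1.445Q.
Set SMB = MC: 129.179 - 1.445Q = 27.153 + 1.171Q → Q* = 39.0008.
Gap = |25.9822 − 39.0008| = 13.0186.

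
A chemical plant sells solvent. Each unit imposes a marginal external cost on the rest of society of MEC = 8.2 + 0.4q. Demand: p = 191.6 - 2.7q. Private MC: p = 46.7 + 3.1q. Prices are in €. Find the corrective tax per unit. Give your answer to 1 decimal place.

Social marginal cost = private MC + MEC = 54.9 + 3.5q.
Set SMC = demand: 54.9 + 3.5q = 191.6 - 2.7q → q* = 22.0484.
The Pigouvian tax equals MEC at q*: 8.2 + 0.4×22.0484 = 17.0194.

tax = €17.0 per unit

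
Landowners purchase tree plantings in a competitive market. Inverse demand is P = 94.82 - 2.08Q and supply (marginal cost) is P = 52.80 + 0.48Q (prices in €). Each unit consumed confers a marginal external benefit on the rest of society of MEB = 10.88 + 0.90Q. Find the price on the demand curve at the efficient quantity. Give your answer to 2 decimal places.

P = €28.54

Social marginal benefit = demand + MEB = 105.70 - 1.18Q.
Set SMB = MC: 105.70 - 1.18Q = 52.80 + 0.48Q → Q* = 31.8675.
Consumer price on the demand curve at Q*: 94.82 − 2.08×31.8675 = 28.5356.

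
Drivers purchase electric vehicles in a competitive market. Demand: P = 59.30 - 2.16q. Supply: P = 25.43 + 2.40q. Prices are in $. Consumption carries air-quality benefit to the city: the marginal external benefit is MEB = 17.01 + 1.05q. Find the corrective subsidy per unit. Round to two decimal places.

subsidy = $32.23 per unit

Social marginal benefit = demand + MEB = 76.31 - 1.11q.
Set SMB = MC: 76.31 - 1.11q = 25.43 + 2.40q → q* = 14.4957.
The Pigouvian subsidy equals MEB at q*: 17.01 + 1.05×14.4957 = 32.2305.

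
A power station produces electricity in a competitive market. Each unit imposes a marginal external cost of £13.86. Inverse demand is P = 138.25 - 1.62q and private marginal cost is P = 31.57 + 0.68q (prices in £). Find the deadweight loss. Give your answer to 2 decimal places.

DWL = £41.76

Market equilibrium (private): 31.57 + 0.68q = 138.25 - 1.62q → q_m = 46.3826.
Social marginal cost = private MC + MEC = 45.43 + 0.68q.
Set SMC = demand: 45.43 + 0.68q = 138.25 - 1.62q → q* = 40.3565.
Height of the DWL triangle at q_m is SMC(q_m) − demand(q_m) = MEC(q_m) = 13.8600.
DWL = ½ × 6.0261 × 13.8600 = 41.7609.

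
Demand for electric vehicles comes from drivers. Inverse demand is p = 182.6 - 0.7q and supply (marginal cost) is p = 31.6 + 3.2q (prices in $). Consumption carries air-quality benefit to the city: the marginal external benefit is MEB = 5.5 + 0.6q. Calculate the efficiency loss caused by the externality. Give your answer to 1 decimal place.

DWL = $125.1

Market equilibrium (private): 31.6 + 3.2q = 182.6 - 0.7q → q_m = 38.7179.
Social marginal benefit = demand + MEB = 188.1 - 0.1q.
Set SMB = MC: 188.1 - 0.1q = 31.6 + 3.2q → q* = 47.4242.
Height of the DWL triangle at q_m is SMB(q_m) − MC(q_m) = MEB(q_m) = 28.7308.
DWL = ½ × 8.7063 × 28.7308 = 125.0695.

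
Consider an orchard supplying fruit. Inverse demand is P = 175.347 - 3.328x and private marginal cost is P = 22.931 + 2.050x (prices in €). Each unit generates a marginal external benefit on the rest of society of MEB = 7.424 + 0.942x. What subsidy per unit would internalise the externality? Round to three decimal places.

Social marginal cost = private MC − MEB = 15.507 + 1.108x.
Set SMC = demand: 15.507 + 1.108x = 175.347 - 3.328x → x* = 36.0325.
The Pigouvian subsidy equals MEB at x*: 7.424 + 0.942×36.0325 = 41.3666.

subsidy = €41.367 per unit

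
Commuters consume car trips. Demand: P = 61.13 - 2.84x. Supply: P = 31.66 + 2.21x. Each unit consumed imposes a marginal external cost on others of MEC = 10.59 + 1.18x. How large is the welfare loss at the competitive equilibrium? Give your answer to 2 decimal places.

DWL = 24.51

Market equilibrium (private): 31.66 + 2.21x = 61.13 - 2.84x → x_m = 5.8356.
Social marginal benefit = demand − MEC = 50.54 - 4.02x.
Set SMB = MC: 50.54 - 4.02x = 31.66 + 2.21x → x* = 3.0305.
Height of the DWL triangle at x_m is MC(x_m) − SMB(x_m) = MEC(x_m) = 17.4761.
DWL = ½ × 2.8051 × 17.4761 = 24.5111.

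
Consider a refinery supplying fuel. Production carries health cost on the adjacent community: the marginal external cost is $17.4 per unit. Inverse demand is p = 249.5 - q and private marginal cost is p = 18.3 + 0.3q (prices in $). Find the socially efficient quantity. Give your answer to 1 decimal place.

q* = 164.5

Social marginal cost = private MC + MEC = 35.7 + 0.3q.
Set SMC = demand: 35.7 + 0.3q = 249.5 - q → q* = 164.4615.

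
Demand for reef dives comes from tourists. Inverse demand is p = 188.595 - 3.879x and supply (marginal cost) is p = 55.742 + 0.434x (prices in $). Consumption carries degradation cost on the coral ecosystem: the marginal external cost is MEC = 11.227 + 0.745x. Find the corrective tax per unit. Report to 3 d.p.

Social marginal benefit = demand − MEC = 177.368 - 4.624x.
Set SMB = MC: 177.368 - 4.624x = 55.742 + 0.434x → x* = 24.0463.
The Pigouvian tax equals MEC at x*: 11.227 + 0.745×24.0463 = 29.1415.

tax = $29.141 per unit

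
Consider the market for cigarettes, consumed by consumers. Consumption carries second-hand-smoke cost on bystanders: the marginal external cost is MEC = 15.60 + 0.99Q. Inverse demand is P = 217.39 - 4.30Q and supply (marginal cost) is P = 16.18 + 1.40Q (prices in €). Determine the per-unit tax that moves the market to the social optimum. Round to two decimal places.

Social marginal benefit = demand − MEC = 201.79 - 5.29Q.
Set SMB = MC: 201.79 - 5.29Q = 16.18 + 1.40Q → Q* = 27.7444.
The Pigouvian tax equals MEC at Q*: 15.60 + 0.99×27.7444 = 43.0670.

tax = €43.07 per unit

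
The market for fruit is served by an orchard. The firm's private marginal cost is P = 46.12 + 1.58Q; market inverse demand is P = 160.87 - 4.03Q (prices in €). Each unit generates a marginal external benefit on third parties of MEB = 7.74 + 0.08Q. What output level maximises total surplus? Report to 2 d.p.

Social marginal cost = private MC − MEB = 38.38 + 1.50Q.
Set SMC = demand: 38.38 + 1.50Q = 160.87 - 4.03Q → Q* = 22.1501.

Q* = 22.15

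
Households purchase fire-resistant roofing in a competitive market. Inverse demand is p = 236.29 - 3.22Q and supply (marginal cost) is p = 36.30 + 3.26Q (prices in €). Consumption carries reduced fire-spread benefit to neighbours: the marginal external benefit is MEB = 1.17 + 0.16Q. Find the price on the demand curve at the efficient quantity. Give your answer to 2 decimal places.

P = €133.80

Social marginal benefit = demand + MEB = 237.46 - 3.06Q.
Set SMB = MC: 237.46 - 3.06Q = 36.30 + 3.26Q → Q* = 31.8291.
Consumer price on the demand curve at Q*: 236.29 − 3.22×31.8291 = 133.8003.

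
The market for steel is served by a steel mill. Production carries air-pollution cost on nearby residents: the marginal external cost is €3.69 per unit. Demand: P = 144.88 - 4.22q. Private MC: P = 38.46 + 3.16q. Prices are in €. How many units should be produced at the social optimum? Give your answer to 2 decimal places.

q* = 13.92

Social marginal cost = private MC + MEC = 42.15 + 3.16q.
Set SMC = demand: 42.15 + 3.16q = 144.88 - 4.22q → q* = 13.9201.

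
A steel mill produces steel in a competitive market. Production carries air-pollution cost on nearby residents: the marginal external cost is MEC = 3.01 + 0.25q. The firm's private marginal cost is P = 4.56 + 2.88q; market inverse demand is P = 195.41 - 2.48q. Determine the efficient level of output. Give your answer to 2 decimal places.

Social marginal cost = private MC + MEC = 7.57 + 3.13q.
Set SMC = demand: 7.57 + 3.13q = 195.41 - 2.48q → q* = 33.4831.

q* = 33.48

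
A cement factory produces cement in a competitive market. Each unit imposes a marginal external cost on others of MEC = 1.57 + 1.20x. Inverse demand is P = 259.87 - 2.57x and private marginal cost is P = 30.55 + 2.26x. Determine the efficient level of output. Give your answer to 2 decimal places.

Social marginal cost = private MC + MEC = 32.12 + 3.46x.
Set SMC = demand: 32.12 + 3.46x = 259.87 - 2.57x → x* = 37.7695.

x* = 37.77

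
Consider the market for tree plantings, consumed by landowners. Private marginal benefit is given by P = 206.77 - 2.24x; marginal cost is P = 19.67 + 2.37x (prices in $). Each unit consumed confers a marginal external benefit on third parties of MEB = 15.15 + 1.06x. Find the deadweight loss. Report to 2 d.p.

Market equilibrium (private): 19.67 + 2.37x = 206.77 - 2.24x → x_m = 40.5857.
Social marginal benefit = demand + MEB = 221.92 - 1.18x.
Set SMB = MC: 221.92 - 1.18x = 19.67 + 2.37x → x* = 56.9718.
Height of the DWL triangle at x_m is SMB(x_m) − MC(x_m) = MEB(x_m) = 58.1708.
DWL = ½ × 16.3861 × 58.1708 = 476.5963.

DWL = $476.60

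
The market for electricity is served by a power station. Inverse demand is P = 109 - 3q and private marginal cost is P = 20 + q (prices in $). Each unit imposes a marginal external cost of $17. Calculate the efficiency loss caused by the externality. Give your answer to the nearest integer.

Market equilibrium (private): 20 + q = 109 - 3q → q_m = 22.2500.
Social marginal cost = private MC + MEC = 37 + q.
Set SMC = demand: 37 + q = 109 - 3q → q* = 18.0000.
Height of the DWL triangle at q_m is SMC(q_m) − demand(q_m) = MEC(q_m) = 17.0000.
DWL = ½ × 4.2500 × 17.0000 = 36.1250.

DWL = $36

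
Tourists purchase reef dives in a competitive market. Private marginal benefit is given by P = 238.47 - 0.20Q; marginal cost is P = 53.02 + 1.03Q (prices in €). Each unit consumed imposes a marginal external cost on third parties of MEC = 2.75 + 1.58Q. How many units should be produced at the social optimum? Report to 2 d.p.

Q* = 65.02

Social marginal benefit = demand − MEC = 235.72 - 1.78Q.
Set SMB = MC: 235.72 - 1.78Q = 53.02 + 1.03Q → Q* = 65.0178.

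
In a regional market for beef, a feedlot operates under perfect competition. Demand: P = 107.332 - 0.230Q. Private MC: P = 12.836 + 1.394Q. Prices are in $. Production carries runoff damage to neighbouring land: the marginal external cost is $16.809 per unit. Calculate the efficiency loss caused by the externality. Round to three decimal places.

Market equilibrium (private): 12.836 + 1.394Q = 107.332 - 0.230Q → Q_m = 58.1872.
Social marginal cost = private MC + MEC = 29.645 + 1.394Q.
Set SMC = demand: 29.645 + 1.394Q = 107.332 - 0.230Q → Q* = 47.8368.
Height of the DWL triangle at Q_m is SMC(Q_m) − demand(Q_m) = MEC(Q_m) = 16.8090.
DWL = ½ × 10.3504 × 16.8090 = 86.9899.

DWL = $86.990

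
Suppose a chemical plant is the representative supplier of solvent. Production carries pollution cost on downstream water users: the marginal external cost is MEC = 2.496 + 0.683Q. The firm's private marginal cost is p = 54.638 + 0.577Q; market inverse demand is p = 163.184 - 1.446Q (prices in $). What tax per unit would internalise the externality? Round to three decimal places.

Social marginal cost = private MC + MEC = 57.134 + 1.260Q.
Set SMC = demand: 57.134 + 1.260Q = 163.184 - 1.446Q → Q* = 39.1907.
The Pigouvian tax equals MEC at Q*: 2.496 + 0.683×39.1907 = 29.2632.

tax = $29.263 per unit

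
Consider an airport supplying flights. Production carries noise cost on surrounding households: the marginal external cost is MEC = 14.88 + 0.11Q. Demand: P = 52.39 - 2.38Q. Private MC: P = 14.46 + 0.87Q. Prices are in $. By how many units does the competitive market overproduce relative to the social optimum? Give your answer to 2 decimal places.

Market equilibrium (private): 14.46 + 0.87Q = 52.39 - 2.38Q → Q_m = 11.6708.
Social marginal cost = private MC + MEC = 29.34 + 0.98Q.
Set SMC = demand: 29.34 + 0.98Q = 52.39 - 2.38Q → Q* = 6.8601.
Gap = |11.6708 − 6.8601| = 4.8107.

4.81 units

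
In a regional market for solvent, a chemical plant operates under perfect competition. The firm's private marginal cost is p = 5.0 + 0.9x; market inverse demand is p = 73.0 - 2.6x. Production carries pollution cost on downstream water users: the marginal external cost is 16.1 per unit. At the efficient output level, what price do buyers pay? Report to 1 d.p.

Social marginal cost = private MC + MEC = 21.1 + 0.9x.
Set SMC = demand: 21.1 + 0.9x = 73.0 - 2.6x → x* = 14.8286.
Consumer price on the demand curve at x*: 73.0 − 2.6×14.8286 = 34.4456.

P = 34.4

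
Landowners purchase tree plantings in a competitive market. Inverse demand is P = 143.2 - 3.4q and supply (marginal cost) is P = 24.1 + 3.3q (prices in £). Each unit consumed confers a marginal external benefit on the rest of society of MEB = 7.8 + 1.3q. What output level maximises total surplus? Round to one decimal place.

q* = 23.5

Social marginal benefit = demand + MEB = 151.0 - 2.1q.
Set SMB = MC: 151.0 - 2.1q = 24.1 + 3.3q → q* = 23.5000.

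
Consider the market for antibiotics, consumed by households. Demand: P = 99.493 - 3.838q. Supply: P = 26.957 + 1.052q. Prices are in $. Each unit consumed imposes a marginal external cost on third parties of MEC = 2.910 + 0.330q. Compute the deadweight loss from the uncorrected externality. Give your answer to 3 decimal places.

Market equilibrium (private): 26.957 + 1.052q = 99.493 - 3.838q → q_m = 14.8335.
Social marginal benefit = demand − MEC = 96.583 - 4.168q.
Set SMB = MC: 96.583 - 4.168q = 26.957 + 1.052q → q* = 13.3383.
Between q* and q_m the wedge MC − SMB runs linearly from 0 to MEC(q_m), so the loss is a triangle.
DWL = ½ × 1.4952 × 7.8051 = 5.8351.

DWL = $5.835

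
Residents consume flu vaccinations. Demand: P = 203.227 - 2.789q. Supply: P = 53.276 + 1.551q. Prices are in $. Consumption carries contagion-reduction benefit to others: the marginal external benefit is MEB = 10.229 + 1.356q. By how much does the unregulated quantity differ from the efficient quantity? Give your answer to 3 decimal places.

Market equilibrium (private): 53.276 + 1.551q = 203.227 - 2.789q → q_m = 34.5509.
Social marginal benefit = demand + MEB = 213.456 - 1.433q.
Set SMB = MC: 213.456 - 1.433q = 53.276 + 1.551q → q* = 53.6796.
Gap = |34.5509 − 53.6796| = 19.1287.

19.129 units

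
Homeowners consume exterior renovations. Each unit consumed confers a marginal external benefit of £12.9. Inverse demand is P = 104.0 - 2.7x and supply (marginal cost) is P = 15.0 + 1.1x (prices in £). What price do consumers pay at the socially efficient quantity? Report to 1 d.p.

Social marginal benefit = demand + MEB = 116.9 - 2.7x.
Set SMB = MC: 116.9 - 2.7x = 15.0 + 1.1x → x* = 26.8158.
Consumer price on the demand curve at x*: 104.0 − 2.7×26.8158 = 31.5973.

P = £31.6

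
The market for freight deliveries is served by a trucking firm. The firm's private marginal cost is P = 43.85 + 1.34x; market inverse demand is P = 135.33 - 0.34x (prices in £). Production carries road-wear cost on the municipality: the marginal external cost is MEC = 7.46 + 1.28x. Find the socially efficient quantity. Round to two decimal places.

Social marginal cost = private MC + MEC = 51.31 + 2.62x.
Set SMC = demand: 51.31 + 2.62x = 135.33 - 0.34x → x* = 28.3851.

x* = 28.39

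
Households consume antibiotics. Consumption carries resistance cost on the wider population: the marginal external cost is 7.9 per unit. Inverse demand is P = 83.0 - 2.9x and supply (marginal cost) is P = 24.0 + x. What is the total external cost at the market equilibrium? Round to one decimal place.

119.5

Market equilibrium (private): 24.0 + x = 83.0 - 2.9x → x_m = 15.1282.
Total external cost = MEC × x_m = 7.9 × 15.1282 = 119.5128.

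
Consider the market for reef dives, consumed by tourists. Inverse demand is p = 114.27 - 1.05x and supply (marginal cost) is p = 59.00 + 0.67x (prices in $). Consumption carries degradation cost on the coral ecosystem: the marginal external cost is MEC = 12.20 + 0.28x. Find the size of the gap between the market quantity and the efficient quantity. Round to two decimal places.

Market equilibrium (private): 59.00 + 0.67x = 114.27 - 1.05x → x_m = 32.1337.
Social marginal benefit = demand − MEC = 102.07 - 1.33x.
Set SMB = MC: 102.07 - 1.33x = 59.00 + 0.67x → x* = 21.5350.
Gap = |32.1337 − 21.5350| = 10.5987.

10.60 units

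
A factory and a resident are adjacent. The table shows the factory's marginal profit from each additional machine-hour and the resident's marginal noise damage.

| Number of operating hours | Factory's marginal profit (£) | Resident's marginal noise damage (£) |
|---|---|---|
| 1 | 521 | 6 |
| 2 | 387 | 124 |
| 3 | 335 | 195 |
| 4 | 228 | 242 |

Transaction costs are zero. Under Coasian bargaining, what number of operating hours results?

Bargaining reaches the level where marginal profit last exceeds marginal noise damage.
That holds through level 3 (335 ≥ 195) but not at 4 (228 < 242).

3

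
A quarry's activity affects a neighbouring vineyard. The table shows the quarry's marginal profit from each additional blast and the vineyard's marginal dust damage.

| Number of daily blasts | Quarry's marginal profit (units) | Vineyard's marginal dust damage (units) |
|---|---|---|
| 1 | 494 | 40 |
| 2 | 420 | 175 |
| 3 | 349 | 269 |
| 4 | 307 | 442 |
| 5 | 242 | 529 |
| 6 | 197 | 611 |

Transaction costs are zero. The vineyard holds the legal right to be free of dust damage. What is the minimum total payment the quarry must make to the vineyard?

Efficient level: marginal profit ≥ marginal dust damage through level 3, so k* = 3.
With the vineyard holding the right, the quarry must at least compensate total damage at k*: 40 + 175 + 269 = 484.

484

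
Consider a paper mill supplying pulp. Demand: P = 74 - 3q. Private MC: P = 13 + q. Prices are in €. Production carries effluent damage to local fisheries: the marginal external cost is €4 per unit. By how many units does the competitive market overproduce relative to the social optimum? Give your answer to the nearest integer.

1 units

Market equilibrium (private): 13 + q = 74 - 3q → q_m = 15.2500.
Social marginal cost = private MC + MEC = 17 + q.
Set SMC = demand: 17 + q = 74 - 3q → q* = 14.2500.
Gap = |15.2500 − 14.2500| = 1.0000.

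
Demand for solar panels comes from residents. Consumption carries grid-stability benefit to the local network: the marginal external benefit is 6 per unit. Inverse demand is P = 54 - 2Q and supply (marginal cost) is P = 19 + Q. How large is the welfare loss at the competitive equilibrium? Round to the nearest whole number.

Market equilibrium (private): 19 + Q = 54 - 2Q → Q_m = 11.6667.
Social marginal benefit = demand + MEB = 60 - 2Q.
Set SMB = MC: 60 - 2Q = 19 + Q → Q* = 13.6667.
Height of the DWL triangle at Q_m is SMB(Q_m) − MC(Q_m) = MEB(Q_m) = 6.0000.
DWL = ½ × 2.0000 × 6.0000 = 6.0000.

DWL = 6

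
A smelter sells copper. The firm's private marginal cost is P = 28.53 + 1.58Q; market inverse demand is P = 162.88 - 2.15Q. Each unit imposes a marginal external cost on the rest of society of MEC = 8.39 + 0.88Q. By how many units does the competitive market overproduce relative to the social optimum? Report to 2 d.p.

Market equilibrium (private): 28.53 + 1.58Q = 162.88 - 2.15Q → Q_m = 36.0188.
Social marginal cost = private MC + MEC = 36.92 + 2.46Q.
Set SMC = demand: 36.92 + 2.46Q = 162.88 - 2.15Q → Q* = 27.3232.
Gap = |36.0188 − 27.3232| = 8.6956.

8.70 units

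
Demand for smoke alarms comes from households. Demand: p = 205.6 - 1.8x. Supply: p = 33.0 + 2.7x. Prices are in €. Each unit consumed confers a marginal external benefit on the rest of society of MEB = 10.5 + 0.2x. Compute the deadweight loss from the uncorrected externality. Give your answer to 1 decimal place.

DWL = €38.4

Market equilibrium (private): 33.0 + 2.7x = 205.6 - 1.8x → x_m = 38.3556.
Social marginal benefit = demand + MEB = 216.1 - 1.6x.
Set SMB = MC: 216.1 - 1.6x = 33.0 + 2.7x → x* = 42.5814.
The welfare-loss triangle has base |x_m − x*| and height MEB(x_m) (the vertical gap between SMB and MC is zero at x* and MEB at x_m).
DWL = ½ × 4.2258 × 18.1711 = 38.3937.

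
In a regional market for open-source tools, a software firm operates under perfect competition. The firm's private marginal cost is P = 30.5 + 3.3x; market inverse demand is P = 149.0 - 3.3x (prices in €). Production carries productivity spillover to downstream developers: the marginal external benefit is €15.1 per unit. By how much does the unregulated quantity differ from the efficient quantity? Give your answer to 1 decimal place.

Market equilibrium (private): 30.5 + 3.3x = 149.0 - 3.3x → x_m = 17.9545.
Social marginal cost = private MC − MEB = 15.4 + 3.3x.
Set SMC = demand: 15.4 + 3.3x = 149.0 - 3.3x → x* = 20.2424.
Gap = |17.9545 − 20.2424| = 2.2879.

2.3 units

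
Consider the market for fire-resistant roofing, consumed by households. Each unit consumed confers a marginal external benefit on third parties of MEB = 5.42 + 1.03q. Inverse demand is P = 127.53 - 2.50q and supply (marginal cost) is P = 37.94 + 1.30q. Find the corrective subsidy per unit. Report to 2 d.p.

subsidy = 40.75 per unit

Social marginal benefit = demand + MEB = 132.95 - 1.47q.
Set SMB = MC: 132.95 - 1.47q = 37.94 + 1.30q → q* = 34.2996.
The Pigouvian subsidy equals MEB at q*: 5.42 + 1.03×34.2996 = 40.7486.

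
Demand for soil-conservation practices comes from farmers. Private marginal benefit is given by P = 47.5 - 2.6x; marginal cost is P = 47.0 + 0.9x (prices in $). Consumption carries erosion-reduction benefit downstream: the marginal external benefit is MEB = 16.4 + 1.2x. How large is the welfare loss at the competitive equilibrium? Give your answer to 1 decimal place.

Market equilibrium (private): 47.0 + 0.9x = 47.5 - 2.6x → x_m = 0.1429.
Social marginal benefit = demand + MEB = 63.9 - 1.4x.
Set SMB = MC: 63.9 - 1.4x = 47.0 + 0.9x → x* = 7.3478.
Between x* and x_m the wedge SMB − MC runs linearly from 0 to MEB(x_m), so the loss is a triangle.
DWL = ½ × 7.2049 × 16.5714 = 59.6976.

DWL = $59.7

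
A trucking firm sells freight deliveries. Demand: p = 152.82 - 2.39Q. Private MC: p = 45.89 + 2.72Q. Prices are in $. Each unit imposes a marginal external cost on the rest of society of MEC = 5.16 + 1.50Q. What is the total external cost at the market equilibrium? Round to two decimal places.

$436.39

Market equilibrium (private): 45.89 + 2.72Q = 152.82 - 2.39Q → Q_m = 20.9256.
Total external cost = ∫₀^{Q_m} (5.16 + 1.50Q) dQ = 5.16×20.9256 + ½×1.50×20.9256² = 436.3866.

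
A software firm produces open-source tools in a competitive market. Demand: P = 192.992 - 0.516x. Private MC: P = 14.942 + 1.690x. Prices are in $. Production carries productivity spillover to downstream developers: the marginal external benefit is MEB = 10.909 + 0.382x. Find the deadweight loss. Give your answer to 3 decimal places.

DWL = $477.604

Market equilibrium (private): 14.942 + 1.690x = 192.992 - 0.516x → x_m = 80.7117.
Social marginal cost = private MC − MEB = 4.033 + 1.308x.
Set SMC = demand: 4.033 + 1.308x = 192.992 - 0.516x → x* = 103.5959.
Between x* and x_m the wedge demand − SMC runs linearly from 0 to MEB(x_m), so the loss is a triangle.
DWL = ½ × 22.8842 × 41.7409 = 477.6036.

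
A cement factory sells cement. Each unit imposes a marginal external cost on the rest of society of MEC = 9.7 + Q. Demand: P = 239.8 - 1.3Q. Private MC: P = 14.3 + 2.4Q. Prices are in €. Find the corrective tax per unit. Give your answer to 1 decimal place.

tax = €55.6 per unit

Social marginal cost = private MC + MEC = 24.0 + 3.4Q.
Set SMC = demand: 24.0 + 3.4Q = 239.8 - 1.3Q → Q* = 45.9149.
The Pigouvian tax equals MEC at Q*: 9.7 + 1.0×45.9149 = 55.6149.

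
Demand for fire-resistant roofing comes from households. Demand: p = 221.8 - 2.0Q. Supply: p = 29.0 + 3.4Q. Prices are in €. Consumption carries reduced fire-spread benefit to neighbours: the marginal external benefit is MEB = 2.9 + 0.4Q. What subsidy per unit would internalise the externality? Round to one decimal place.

Social marginal benefit = demand + MEB = 224.7 - 1.6Q.
Set SMB = MC: 224.7 - 1.6Q = 29.0 + 3.4Q → Q* = 39.1400.
The Pigouvian subsidy equals MEB at Q*: 2.9 + 0.4×39.1400 = 18.5560.

subsidy = €18.6 per unit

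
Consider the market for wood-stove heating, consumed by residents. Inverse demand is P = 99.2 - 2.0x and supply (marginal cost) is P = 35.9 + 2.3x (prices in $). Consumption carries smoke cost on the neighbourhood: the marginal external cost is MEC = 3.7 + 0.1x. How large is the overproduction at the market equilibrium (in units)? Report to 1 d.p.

1.2 units

Market equilibrium (private): 35.9 + 2.3x = 99.2 - 2.0x → x_m = 14.7209.
Social marginal benefit = demand − MEC = 95.5 - 2.1x.
Set SMB = MC: 95.5 - 2.1x = 35.9 + 2.3x → x* = 13.5455.
Gap = |14.7209 − 13.5455| = 1.1754.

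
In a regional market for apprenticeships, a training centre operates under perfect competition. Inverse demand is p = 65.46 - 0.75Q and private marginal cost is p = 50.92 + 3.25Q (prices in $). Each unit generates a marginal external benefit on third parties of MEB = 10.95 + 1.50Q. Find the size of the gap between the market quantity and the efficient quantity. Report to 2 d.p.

6.56 units

Market equilibrium (private): 50.92 + 3.25Q = 65.46 - 0.75Q → Q_m = 3.6350.
Social marginal cost = private MC − MEB = 39.97 + 1.75Q.
Set SMC = demand: 39.97 + 1.75Q = 65.46 - 0.75Q → Q* = 10.1960.
Gap = |3.6350 − 10.1960| = 6.5610.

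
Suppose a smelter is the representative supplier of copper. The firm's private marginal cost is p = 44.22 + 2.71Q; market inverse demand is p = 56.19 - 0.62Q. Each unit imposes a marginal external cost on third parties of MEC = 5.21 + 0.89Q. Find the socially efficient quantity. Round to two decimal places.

Social marginal cost = private MC + MEC = 49.43 + 3.60Q.
Set SMC = demand: 49.43 + 3.60Q = 56.19 - 0.62Q → Q* = 1.6019.

Q* = 1.60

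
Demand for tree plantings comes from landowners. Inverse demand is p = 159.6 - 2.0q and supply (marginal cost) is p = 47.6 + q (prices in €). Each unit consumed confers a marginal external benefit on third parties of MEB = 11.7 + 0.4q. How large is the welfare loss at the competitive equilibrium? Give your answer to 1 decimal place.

Market equilibrium (private): 47.6 + q = 159.6 - 2.0q → q_m = 37.3333.
Social marginal benefit = demand + MEB = 171.3 - 1.6q.
Set SMB = MC: 171.3 - 1.6q = 47.6 + q → q* = 47.5769.
The welfare-loss triangle has base |q_m − q*| and height MEB(q_m) (the vertical gap between SMB and MC is zero at q* and MEB at q_m).
DWL = ½ × 10.2436 × 26.6333 = 136.4104.

DWL = €136.4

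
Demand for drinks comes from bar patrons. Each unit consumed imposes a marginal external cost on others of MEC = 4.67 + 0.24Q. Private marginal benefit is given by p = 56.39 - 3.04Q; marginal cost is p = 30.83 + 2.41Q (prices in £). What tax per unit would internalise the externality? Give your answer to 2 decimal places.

tax = £5.55 per unit

Social marginal benefit = demand − MEC = 51.72 - 3.28Q.
Set SMB = MC: 51.72 - 3.28Q = 30.83 + 2.41Q → Q* = 3.6714.
The Pigouvian tax equals MEC at Q*: 4.67 + 0.24×3.6714 = 5.5511.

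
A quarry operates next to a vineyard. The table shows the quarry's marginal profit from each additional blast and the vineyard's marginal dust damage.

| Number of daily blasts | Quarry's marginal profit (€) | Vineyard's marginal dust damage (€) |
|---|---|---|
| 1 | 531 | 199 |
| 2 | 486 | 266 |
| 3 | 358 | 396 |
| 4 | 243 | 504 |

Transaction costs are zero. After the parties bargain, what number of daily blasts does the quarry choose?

Bargaining reaches the level where marginal profit last exceeds marginal dust damage.
That holds through level 2 (486 ≥ 266) but not at 3 (358 < 396).

2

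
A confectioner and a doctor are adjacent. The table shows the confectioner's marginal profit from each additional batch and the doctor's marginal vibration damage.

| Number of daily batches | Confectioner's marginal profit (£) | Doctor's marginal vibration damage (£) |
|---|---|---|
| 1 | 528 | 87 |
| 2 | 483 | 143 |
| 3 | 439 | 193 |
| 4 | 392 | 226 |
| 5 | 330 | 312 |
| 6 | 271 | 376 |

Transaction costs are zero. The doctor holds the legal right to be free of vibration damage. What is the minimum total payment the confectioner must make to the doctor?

Efficient level: marginal profit ≥ marginal vibration damage through level 5, so k* = 5.
With the doctor holding the right, the confectioner must at least compensate total damage at k*: 87 + 143 + 193 + 226 + 312 = 961.

£961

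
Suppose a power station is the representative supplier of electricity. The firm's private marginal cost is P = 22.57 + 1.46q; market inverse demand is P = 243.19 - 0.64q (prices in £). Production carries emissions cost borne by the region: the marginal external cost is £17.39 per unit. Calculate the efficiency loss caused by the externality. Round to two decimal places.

DWL = £72.00

Market equilibrium (private): 22.57 + 1.46q = 243.19 - 0.64q → q_m = 105.0571.
Social marginal cost = private MC + MEC = 39.96 + 1.46q.
Set SMC = demand: 39.96 + 1.46q = 243.19 - 0.64q → q* = 96.7762.
Height of the DWL triangle at q_m is SMC(q_m) − demand(q_m) = MEC(q_m) = 17.3900.
DWL = ½ × 8.2809 × 17.3900 = 72.0024.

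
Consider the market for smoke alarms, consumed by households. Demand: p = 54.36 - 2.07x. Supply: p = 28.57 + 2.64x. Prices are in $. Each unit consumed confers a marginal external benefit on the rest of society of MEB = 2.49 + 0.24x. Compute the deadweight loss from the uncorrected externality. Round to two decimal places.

DWL = $1.62

Market equilibrium (private): 28.57 + 2.64x = 54.36 - 2.07x → x_m = 5.4756.
Social marginal benefit = demand + MEB = 56.85 - 1.83x.
Set SMB = MC: 56.85 - 1.83x = 28.57 + 2.64x → x* = 6.3266.
The loss is the area between SMB and MC from x* to x_m; with linear curves that's a triangle of height MEB(x_m).
DWL = ½ × 0.8510 × 3.8041 = 1.6186.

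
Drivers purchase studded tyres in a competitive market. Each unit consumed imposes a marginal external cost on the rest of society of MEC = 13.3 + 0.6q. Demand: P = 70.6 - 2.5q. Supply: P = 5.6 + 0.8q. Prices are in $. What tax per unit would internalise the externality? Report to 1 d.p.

tax = $21.3 per unit

Social marginal benefit = demand − MEC = 57.3 - 3.1q.
Set SMB = MC: 57.3 - 3.1q = 5.6 + 0.8q → q* = 13.2564.
The Pigouvian tax equals MEC at q*: 13.3 + 0.6×13.2564 = 21.2538.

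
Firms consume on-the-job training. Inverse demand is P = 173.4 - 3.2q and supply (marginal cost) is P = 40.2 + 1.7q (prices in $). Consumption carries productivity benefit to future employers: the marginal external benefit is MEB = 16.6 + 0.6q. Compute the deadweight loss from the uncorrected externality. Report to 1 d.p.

Market equilibrium (private): 40.2 + 1.7q = 173.4 - 3.2q → q_m = 27.1837.
Social marginal benefit = demand + MEB = 190.0 - 2.6q.
Set SMB = MC: 190.0 - 2.6q = 40.2 + 1.7q → q* = 34.8372.
Height of the DWL triangle at q_m is SMB(q_m) − MC(q_m) = MEB(q_m) = 32.9102.
DWL = ½ × 7.6535 × 32.9102 = 125.9391.

DWL = $125.9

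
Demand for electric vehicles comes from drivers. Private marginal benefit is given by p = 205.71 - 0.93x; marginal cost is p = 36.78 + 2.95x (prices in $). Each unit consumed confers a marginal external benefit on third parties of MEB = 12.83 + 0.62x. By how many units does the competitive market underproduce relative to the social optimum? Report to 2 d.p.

Market equilibrium (private): 36.78 + 2.95x = 205.71 - 0.93x → x_m = 43.5387.
Social marginal benefit = demand + MEB = 218.54 - 0.31x.
Set SMB = MC: 218.54 - 0.31x = 36.78 + 2.95x → x* = 55.7546.
Gap = |43.5387 − 55.7546| = 12.2159.

12.22 units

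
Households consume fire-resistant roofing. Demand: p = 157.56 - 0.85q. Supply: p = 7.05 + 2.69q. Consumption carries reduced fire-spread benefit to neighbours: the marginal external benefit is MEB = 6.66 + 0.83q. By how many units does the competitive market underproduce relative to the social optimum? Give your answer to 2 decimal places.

15.48 units

Market equilibrium (private): 7.05 + 2.69q = 157.56 - 0.85q → q_m = 42.5169.
Social marginal benefit = demand + MEB = 164.22 - 0.02q.
Set SMB = MC: 164.22 - 0.02q = 7.05 + 2.69q → q* = 57.9963.
Gap = |42.5169 − 57.9963| = 15.4794.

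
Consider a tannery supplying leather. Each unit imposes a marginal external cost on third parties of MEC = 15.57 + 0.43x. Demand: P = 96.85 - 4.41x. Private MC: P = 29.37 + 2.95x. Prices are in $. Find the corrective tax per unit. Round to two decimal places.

Social marginal cost = private MC + MEC = 44.94 + 3.38x.
Set SMC = demand: 44.94 + 3.38x = 96.85 - 4.41x → x* = 6.6637.
The Pigouvian tax equals MEC at x*: 15.57 + 0.43×6.6637 = 18.4354.

tax = $18.44 per unit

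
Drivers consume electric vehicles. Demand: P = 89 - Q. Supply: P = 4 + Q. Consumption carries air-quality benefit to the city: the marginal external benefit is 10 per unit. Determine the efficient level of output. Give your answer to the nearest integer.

Q* = 48

Social marginal benefit = demand + MEB = 99 - Q.
Set SMB = MC: 99 - Q = 4 + Q → Q* = 47.5000.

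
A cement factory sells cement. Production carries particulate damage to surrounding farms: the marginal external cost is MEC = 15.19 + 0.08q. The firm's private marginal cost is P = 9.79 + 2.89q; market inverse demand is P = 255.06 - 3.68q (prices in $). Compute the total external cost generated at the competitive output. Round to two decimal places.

$622.82

Market equilibrium (private): 9.79 + 2.89q = 255.06 - 3.68q → q_m = 37.3318.
Total external cost = ∫₀^{q_m} (15.19 + 0.08q) dq = 15.19×37.3318 + ½×0.08×37.3318² = 622.8166.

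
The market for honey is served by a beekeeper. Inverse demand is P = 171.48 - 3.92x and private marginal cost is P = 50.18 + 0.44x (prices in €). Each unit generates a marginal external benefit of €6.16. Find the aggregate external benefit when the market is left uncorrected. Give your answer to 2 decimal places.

€171.38

Market equilibrium (private): 50.18 + 0.44x = 171.48 - 3.92x → x_m = 27.8211.
Total external benefit = MEB × x_m = 6.16 × 27.8211 = 171.3780.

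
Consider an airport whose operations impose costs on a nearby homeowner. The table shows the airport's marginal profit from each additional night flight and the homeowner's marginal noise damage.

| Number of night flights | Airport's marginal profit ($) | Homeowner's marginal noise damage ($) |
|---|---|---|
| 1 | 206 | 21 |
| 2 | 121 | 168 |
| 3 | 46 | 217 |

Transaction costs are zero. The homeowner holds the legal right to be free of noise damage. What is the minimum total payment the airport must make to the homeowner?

$21

Efficient level: marginal profit ≥ marginal noise damage through level 1, so k* = 1.
With the homeowner holding the right, the airport must at least compensate total damage at k*: 21 = 21.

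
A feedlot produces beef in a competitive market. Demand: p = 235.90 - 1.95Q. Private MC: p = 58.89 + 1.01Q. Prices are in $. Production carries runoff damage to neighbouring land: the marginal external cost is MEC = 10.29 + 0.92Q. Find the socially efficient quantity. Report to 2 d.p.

Social marginal cost = private MC + MEC = 69.18 + 1.93Q.
Set SMC = demand: 69.18 + 1.93Q = 235.90 - 1.95Q → Q* = 42.9691.

Q* = 42.97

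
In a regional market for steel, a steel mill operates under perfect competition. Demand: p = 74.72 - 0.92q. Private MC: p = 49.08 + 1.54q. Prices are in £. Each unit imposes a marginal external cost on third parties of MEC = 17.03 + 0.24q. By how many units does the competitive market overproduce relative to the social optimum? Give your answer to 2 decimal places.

7.23 units

Market equilibrium (private): 49.08 + 1.54q = 74.72 - 0.92q → q_m = 10.4228.
Social marginal cost = private MC + MEC = 66.11 + 1.78q.
Set SMC = demand: 66.11 + 1.78q = 74.72 - 0.92q → q* = 3.1889.
Gap = |10.4228 − 3.1889| = 7.2339.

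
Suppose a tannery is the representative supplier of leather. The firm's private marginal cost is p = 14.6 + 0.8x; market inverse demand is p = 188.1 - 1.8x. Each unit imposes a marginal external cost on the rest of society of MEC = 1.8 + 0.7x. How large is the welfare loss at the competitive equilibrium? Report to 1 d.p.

DWL = 356.6

Market equilibrium (private): 14.6 + 0.8x = 188.1 - 1.8x → x_m = 66.7308.
Social marginal cost = private MC + MEC = 16.4 + 1.5x.
Set SMC = demand: 16.4 + 1.5x = 188.1 - 1.8x → x* = 52.0303.
Height of the DWL triangle at x_m is SMC(x_m) − demand(x_m) = MEC(x_m) = 48.5115.
DWL = ½ × 14.7005 × 48.5115 = 356.5717.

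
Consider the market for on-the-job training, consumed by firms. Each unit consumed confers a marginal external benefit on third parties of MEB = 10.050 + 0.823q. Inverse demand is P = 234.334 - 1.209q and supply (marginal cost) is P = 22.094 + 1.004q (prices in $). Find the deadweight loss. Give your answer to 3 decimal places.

Market equilibrium (private): 22.094 + 1.004q = 234.334 - 1.209q → q_m = 95.9060.
Social marginal benefit = demand + MEB = 244.384 - 0.386q.
Set SMB = MC: 244.384 - 0.386q = 22.094 + 1.004q → q* = 159.9209.
Between q* and q_m the wedge SMB − MC runs linearly from 0 to MEB(q_m), so the loss is a triangle.
DWL = ½ × 64.0149 × 88.9806 = 2848.0421.

DWL = $2848.042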